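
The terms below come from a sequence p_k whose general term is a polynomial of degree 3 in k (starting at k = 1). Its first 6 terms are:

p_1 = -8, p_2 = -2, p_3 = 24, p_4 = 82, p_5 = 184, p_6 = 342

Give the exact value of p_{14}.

1st diffs: 6, 26, 58, 102, 158.
2nd diffs: 20, 32, 44, 56.
3rd diffs: 12, 12, 12 (constant).
Newton forward-difference form: p_k = -8 + 6·C(k-1,1) + 20·C(k-1,2) + 12·C(k-1,3).
At k = 14: k-1 = 13, so p_{14} = -8 + 78 + 1560 + 3432 = 5062.

5062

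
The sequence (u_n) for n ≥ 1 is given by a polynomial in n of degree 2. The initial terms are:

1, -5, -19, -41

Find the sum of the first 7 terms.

-399

1st diffs: -6, -14, -22.
2nd diffs: -8, -8 (constant).
Newton forward-difference form: u_n = 1 + (-6)·C(n-1,1) + (-8)·C(n-1,2).
Continuing: -71, -109, -155.
Summing n = 1..7 (7 terms) gives -399.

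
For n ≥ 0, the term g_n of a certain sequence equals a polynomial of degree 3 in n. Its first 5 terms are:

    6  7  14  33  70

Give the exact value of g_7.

1st diffs: 1, 7, 19, 37.
2nd diffs: 6, 12, 18.
3rd diffs: 6, 6 (constant).
Newton forward-difference form: g_n = 6 + 1·C(n,1) + 6·C(n,2) + 6·C(n,3).
At n = 7: n = 7, so g_7 = 6 + 7 + 126 + 210 = 349.

349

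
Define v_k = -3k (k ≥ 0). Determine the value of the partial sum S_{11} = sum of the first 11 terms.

-165

Over k = 0..10: Σk = 55.
Total = (-3)·55 = -165.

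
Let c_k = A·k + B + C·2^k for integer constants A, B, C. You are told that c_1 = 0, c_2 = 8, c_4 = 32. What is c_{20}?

Plug in k = 1, 2, 4: A + B + 2C = 0; 2A + B + 4C = 8; 4A + B + 16C = 32.
Subtracting the first from the second: A + 2C = 8.
Subtracting the second from the third: 2A + 12C = 24.
Solving: C = 1, A = 6, then B = -8.
Therefore c_{20} = 120 + (-8) + 1·1048576 = 1048688.

1048688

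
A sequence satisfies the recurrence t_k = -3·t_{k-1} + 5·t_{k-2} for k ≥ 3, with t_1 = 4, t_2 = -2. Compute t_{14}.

Iterate the recurrence:
t_3 = 26;  t_4 = -88;  t_5 = 394;  …;  t_{11} = 2109746;  t_{12} = -8845198;  t_{13} = 37084324;  t_{14} = -155478962.

-155478962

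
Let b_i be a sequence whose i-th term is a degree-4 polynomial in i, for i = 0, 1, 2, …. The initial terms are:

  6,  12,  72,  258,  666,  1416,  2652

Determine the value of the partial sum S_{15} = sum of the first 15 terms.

195642

1st diffs: 6, 60, 186, 408, 750, 1236.
2nd diffs: 54, 126, 222, 342, 486.
3rd diffs: 72, 96, 120, 144.
4th diffs: 24, 24, 24 (constant).
So b_i = i^4 + 6i^3 + 2i^2 - 3i + 6.
Continuing: …, 4542, 7278, 11076, 16176, …, b_{14} = 55236.
Summing i = 0..14 (15 terms) gives 195642.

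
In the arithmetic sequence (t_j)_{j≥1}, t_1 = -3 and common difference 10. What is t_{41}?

397

t_j = -3 + (j - 1)·10.
t_{41} = -3 + 40·10 = 397.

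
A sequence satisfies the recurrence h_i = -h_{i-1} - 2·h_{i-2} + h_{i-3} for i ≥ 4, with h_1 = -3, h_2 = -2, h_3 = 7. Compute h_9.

112

Iterate the recurrence:
h_4 = -6, h_5 = -10, h_6 = 29, h_7 = -15, h_8 = -53, h_9 = 112.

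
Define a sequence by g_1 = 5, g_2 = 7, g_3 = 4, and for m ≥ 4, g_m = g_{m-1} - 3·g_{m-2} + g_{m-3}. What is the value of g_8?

Applying the relation repeatedly:
g_4 = -12  g_5 = -17  g_6 = 23  g_7 = 62  g_8 = -24.

-24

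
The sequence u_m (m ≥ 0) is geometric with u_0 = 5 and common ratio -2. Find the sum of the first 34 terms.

u_m = 5·(-2)^(m-0).
S = 5·((-2)^34 - 1)/(-2 - 1) = 5·(17179869184 - 1)/(-3) = -28633115305.

-28633115305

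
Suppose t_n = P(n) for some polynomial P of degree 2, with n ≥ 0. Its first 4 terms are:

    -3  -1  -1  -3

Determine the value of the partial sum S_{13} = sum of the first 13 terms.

-455

1st diffs: 2, 0, -2.
2nd diffs: -2, -2 (constant).
So t_n = -n^2 + 3n - 3.
Continuing: …, -7, -13, -21, -31, …, t_{12} = -111.
Summing n = 0..12 (13 terms) gives -455.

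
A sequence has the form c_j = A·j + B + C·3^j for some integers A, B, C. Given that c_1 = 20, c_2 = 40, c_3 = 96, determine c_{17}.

Plug in j = 1, 2, 3: A + B + 3C = 20; 2A + B + 9C = 40; 3A + B + 27C = 96.
Subtracting the first from the second: A + 6C = 20.
Subtracting the second from the third: A + 18C = 56.
Solving: C = 3, A = 2, then B = 9.
So c_j = 2·j + 9 + 3·3^j; at j=17 this is 387420532.

387420532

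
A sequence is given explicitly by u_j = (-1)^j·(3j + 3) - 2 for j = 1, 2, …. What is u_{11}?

(-1)^11 = -1; 3j + 3 at j=11 is 36; so u_{11} = -38.

-38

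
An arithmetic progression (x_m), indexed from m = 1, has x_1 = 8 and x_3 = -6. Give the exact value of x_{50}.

-335

Common difference d = (-6 - 8) / (3 - 1) = -7.
x_m = 8 + (m - 1)·(-7).
x_{50} = 8 + 49·(-7) = -335.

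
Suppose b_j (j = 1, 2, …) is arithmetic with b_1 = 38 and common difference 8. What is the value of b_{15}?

b_j = 38 + (j - 1)·8.
b_{15} = 38 + 14·8 = 150.

150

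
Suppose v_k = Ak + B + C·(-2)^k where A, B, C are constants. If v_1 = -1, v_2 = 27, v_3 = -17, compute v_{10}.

4139

Write the equations: A + B - 2C = -1; 2A + B + 4C = 27; 3A + B - 8C = -17.
Subtracting the first from the second: A + 6C = 28.
Subtracting the second from the third: A - 12C = -44.
Solving: C = 4, A = 4, then B = 3.
Hence v_{10} = 4·10 + 3 + 4·1024 = 4139.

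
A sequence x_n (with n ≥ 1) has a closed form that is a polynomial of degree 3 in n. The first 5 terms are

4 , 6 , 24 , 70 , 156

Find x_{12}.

2886

1st diffs: 2, 18, 46, 86.
2nd diffs: 16, 28, 40.
3rd diffs: 12, 12 (constant).
Newton forward-difference form: x_n = 4 + 2·C(n-1,1) + 16·C(n-1,2) + 12·C(n-1,3).
At n = 12: n-1 = 11, so x_{12} = 4 + 22 + 880 + 1980 = 2886.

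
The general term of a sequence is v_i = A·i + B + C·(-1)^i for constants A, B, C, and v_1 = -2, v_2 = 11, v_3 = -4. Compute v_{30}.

Plug in i = 1, 2, 3: A + B - C = -2; 2A + B + C = 11; 3A + B - C = -4.
Subtracting the first from the second: A + 2C = 13.
Subtracting the second from the third: A - 2C = -15.
Solving: C = 7, A = -1, then B = 6.
Hence v_{30} = -1·30 + 6 + 7·1 = -17.

-17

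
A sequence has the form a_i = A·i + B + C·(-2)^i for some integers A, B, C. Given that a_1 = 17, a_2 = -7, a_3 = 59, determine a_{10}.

At i = 1, 2, 3: A + B - 2C = 17; 2A + B + 4C = -7; 3A + B - 8C = 59.
Subtracting the first from the second: A + 6C = -24.
Subtracting the second from the third: A - 12C = 66.
Solving: C = -5, A = 6, then B = 1.
So a_i = 6·i + 1 + (-5)·(-2)^i; at i=10 this is -5059.

-5059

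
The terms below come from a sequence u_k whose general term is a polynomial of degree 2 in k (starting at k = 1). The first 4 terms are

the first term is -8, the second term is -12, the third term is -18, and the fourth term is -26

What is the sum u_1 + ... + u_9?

1st diffs: -4, -6, -8.
2nd diffs: -2, -2 (constant).
So u_k = -k^2 - k - 6.
Continuing: …, -36, -48, -62, -78, …, u_9 = -96.
Summing k = 1..9 (9 terms) gives -384.

-384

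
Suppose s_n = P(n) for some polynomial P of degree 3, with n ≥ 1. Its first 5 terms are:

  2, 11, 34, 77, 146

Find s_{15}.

1st diffs: 9, 23, 43, 69.
2nd diffs: 14, 20, 26.
3rd diffs: 6, 6 (constant).
So s_n = n^3 + n^2 - n + 1.
Evaluating at n = 15 gives s_{15} = 3586.

3586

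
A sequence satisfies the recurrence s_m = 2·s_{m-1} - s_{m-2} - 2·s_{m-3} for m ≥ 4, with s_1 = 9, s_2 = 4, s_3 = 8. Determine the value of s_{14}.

-1890

Applying the relation repeatedly:
s_4 = -6  s_5 = -28  s_6 = -66  …  s_{11} = 916  s_{12} = 1186  s_{13} = 564  s_{14} = -1890.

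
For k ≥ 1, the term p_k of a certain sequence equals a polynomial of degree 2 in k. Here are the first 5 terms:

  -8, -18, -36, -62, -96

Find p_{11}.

-468

1st diffs: -10, -18, -26, -34.
2nd diffs: -8, -8, -8 (constant).
Newton forward-difference form: p_k = -8 + (-10)·C(k-1,1) + (-8)·C(k-1,2).
At k = 11: k-1 = 10, so p_{11} = -8 - 100 - 360 = -468.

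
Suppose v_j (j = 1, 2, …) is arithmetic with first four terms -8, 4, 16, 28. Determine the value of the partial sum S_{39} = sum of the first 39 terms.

Common difference d = 12.
v_j = -8 + (j - 1)·12.
v_{39} = 448; S = 39·(-8 + 448)/2 = 8580.

8580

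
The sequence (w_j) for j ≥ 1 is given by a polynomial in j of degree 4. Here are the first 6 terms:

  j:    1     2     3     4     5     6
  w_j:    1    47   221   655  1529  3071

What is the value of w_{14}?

82655

1st diffs: 46, 174, 434, 874, 1542.
2nd diffs: 128, 260, 440, 668.
3rd diffs: 132, 180, 228.
4th diffs: 48, 48 (constant).
Newton forward-difference form: w_j = 1 + 46·C(j-1,1) + 128·C(j-1,2) + 132·C(j-1,3) + 48·C(j-1,4).
At j = 14: j-1 = 13, so w_{14} = 1 + 598 + 9984 + 37752 + 34320 = 82655.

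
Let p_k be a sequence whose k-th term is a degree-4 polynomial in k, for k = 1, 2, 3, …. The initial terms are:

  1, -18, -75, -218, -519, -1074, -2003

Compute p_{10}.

-8594

1st diffs: -19, -57, -143, -301, -555, -929.
2nd diffs: -38, -86, -158, -254, -374.
3rd diffs: -48, -72, -96, -120.
4th diffs: -24, -24, -24 (constant).
Newton forward-difference form: p_k = 1 + (-19)·C(k-1,1) + (-38)·C(k-1,2) + (-48)·C(k-1,3) + (-24)·C(k-1,4).
At k = 10: k-1 = 9, so p_{10} = 1 - 171 - 1368 - 4032 - 3024 = -8594.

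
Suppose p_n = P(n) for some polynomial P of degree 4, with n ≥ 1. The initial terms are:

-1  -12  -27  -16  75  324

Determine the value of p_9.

1st diffs: -11, -15, 11, 91, 249.
2nd diffs: -4, 26, 80, 158.
3rd diffs: 30, 54, 78.
4th diffs: 24, 24 (constant).
Newton forward-difference form: p_n = -1 + (-11)·C(n-1,1) + (-4)·C(n-1,2) + 30·C(n-1,3) + 24·C(n-1,4).
At n = 9: n-1 = 8, so p_9 = -1 - 88 - 112 + 1680 + 1680 = 3159.

3159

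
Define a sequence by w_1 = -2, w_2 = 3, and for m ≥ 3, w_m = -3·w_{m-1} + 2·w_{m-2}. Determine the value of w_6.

573

Applying the relation repeatedly:
w_3 = -13, w_4 = 45, w_5 = -161, w_6 = 573.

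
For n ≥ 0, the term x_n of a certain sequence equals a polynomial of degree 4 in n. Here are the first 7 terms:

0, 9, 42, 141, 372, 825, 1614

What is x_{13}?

31161

1st diffs: 9, 33, 99, 231, 453, 789.
2nd diffs: 24, 66, 132, 222, 336.
3rd diffs: 42, 66, 90, 114.
4th diffs: 24, 24, 24 (constant).
So x_n = n^4 + n^3 + 2n^2 + 5n.
Evaluating at n = 13 gives x_{13} = 31161.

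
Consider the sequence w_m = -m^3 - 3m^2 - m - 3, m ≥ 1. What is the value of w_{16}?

-4883

w_{16} = -1·16^3 - 3·16^2 - 1·16 - 3 = -4883.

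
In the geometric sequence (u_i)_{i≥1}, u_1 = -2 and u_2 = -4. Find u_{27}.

Common ratio r = 2.
u_i = (-2)·2^(i-1).
u_{27} = (-2)·2^26 = -134217728.

-134217728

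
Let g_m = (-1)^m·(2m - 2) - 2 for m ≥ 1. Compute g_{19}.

-38

(-1)^19 = -1; 2m - 2 at m=19 is 36; so g_{19} = -38.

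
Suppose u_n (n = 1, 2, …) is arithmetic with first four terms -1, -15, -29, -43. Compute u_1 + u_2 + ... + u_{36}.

-8856

Common difference d = -14.
u_n = -1 + (n - 1)·(-14).
u_{36} = -491; S = 36·(-1 + (-491))/2 = -8856.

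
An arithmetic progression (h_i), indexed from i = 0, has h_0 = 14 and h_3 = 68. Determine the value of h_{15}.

284

Common difference d = (68 - 14) / (3 - 0) = 18.
h_i = 14 + (i - 0)·18.
h_{15} = 14 + 15·18 = 284.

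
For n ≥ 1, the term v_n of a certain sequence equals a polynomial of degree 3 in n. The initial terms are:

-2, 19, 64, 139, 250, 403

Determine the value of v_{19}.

1st diffs: 21, 45, 75, 111, 153.
2nd diffs: 24, 30, 36, 42.
3rd diffs: 6, 6, 6 (constant).
Newton forward-difference form: v_n = -2 + 21·C(n-1,1) + 24·C(n-1,2) + 6·C(n-1,3).
At n = 19: n-1 = 18, so v_{19} = -2 + 378 + 3672 + 4896 = 8944.

8944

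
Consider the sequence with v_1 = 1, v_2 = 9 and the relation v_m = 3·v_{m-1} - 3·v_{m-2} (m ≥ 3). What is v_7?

-27

Compute successive terms:
v_3 = 24;  v_4 = 45;  v_5 = 63;  v_6 = 54;  v_7 = -27.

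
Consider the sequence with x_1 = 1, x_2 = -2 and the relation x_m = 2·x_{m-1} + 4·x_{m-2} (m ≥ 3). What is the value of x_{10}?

Compute successive terms:
x_3 = 0; x_4 = -8; x_5 = -16; x_6 = -64; x_7 = -192; x_8 = -640; x_9 = -2048; x_{10} = -6656.

-6656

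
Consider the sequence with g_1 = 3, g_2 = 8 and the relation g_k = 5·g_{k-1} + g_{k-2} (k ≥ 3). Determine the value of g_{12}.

Applying the relation repeatedly:
g_3 = 43, g_4 = 223, g_5 = 1158, g_6 = 6013, g_7 = 31223, g_8 = 162128, g_9 = 841863, g_{10} = 4371443, g_{11} = 22699078, g_{12} = 117866833.

117866833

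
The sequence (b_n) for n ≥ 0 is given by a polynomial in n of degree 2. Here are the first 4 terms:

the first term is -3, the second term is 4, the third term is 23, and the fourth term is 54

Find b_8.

389

1st diffs: 7, 19, 31.
2nd diffs: 12, 12 (constant).
So b_n = 6n^2 + n - 3.
Evaluating at n = 8 gives b_8 = 389.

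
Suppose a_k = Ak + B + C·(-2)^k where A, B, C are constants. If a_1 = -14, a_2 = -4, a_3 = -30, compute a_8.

At k = 1, 2, 3: A + B - 2C = -14; 2A + B + 4C = -4; 3A + B - 8C = -30.
Subtracting the first from the second: A + 6C = 10.
Subtracting the second from the third: A - 12C = -26.
Solving: C = 2, A = -2, then B = -8.
Hence a_8 = -2·8 + (-8) + 2·256 = 488.

488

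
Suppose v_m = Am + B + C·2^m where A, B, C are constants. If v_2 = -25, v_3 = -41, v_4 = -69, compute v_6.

At m = 2, 3, 4: 2A + B + 4C = -25; 3A + B + 8C = -41; 4A + B + 16C = -69.
Subtracting the first from the second: A + 4C = -16.
Subtracting the second from the third: A + 8C = -28.
Solving: C = -3, A = -4, then B = -5.
Hence v_6 = -4·6 + (-5) + (-3)·64 = -221.

-221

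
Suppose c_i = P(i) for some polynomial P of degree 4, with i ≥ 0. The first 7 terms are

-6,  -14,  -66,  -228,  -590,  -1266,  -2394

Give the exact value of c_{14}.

1st diffs: -8, -52, -162, -362, -676, -1128.
2nd diffs: -44, -110, -200, -314, -452.
3rd diffs: -66, -90, -114, -138.
4th diffs: -24, -24, -24 (constant).
Newton forward-difference form: c_i = -6 + (-8)·C(i,1) + (-44)·C(i,2) + (-66)·C(i,3) + (-24)·C(i,4).
At i = 14: i = 14, so c_{14} = -6 - 112 - 4004 - 24024 - 24024 = -52170.

-52170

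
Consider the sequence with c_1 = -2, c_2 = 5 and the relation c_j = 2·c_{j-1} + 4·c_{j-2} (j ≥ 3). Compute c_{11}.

71168

c_3 = 2;  c_4 = 24;  c_5 = 56;  c_6 = 208;  c_7 = 640;  c_8 = 2112;  c_9 = 6784;  c_{10} = 22016;  c_{11} = 71168.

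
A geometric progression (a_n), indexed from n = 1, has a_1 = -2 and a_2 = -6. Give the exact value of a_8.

-4374

Common ratio r = 3.
a_n = (-2)·3^(n-1).
a_8 = (-2)·3^7 = -4374.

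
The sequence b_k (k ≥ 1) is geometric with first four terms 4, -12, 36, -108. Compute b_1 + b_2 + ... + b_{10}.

-59048

Common ratio r = -3.
b_k = 4·(-3)^(k-1).
S = 4·((-3)^10 - 1)/(-3 - 1) = 4·(59049 - 1)/(-4) = -59048.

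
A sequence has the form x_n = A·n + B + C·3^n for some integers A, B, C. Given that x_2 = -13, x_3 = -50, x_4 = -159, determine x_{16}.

-86093451

At n = 2, 3, 4: 2A + B + 9C = -13; 3A + B + 27C = -50; 4A + B + 81C = -159.
Subtracting the first from the second: A + 18C = -37.
Subtracting the second from the third: A + 54C = -109.
Solving: C = -2, A = -1, then B = 7.
Therefore x_{16} = -16 + 7 + (-2)·43046721 = -86093451.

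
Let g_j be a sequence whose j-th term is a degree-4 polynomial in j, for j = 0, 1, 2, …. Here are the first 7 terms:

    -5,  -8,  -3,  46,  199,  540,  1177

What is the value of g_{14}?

37809

1st diffs: -3, 5, 49, 153, 341, 637.
2nd diffs: 8, 44, 104, 188, 296.
3rd diffs: 36, 60, 84, 108.
4th diffs: 24, 24, 24 (constant).
Newton forward-difference form: g_j = -5 + (-3)·C(j,1) + 8·C(j,2) + 36·C(j,3) + 24·C(j,4).
At j = 14: j = 14, so g_{14} = -5 - 42 + 728 + 13104 + 24024 = 37809.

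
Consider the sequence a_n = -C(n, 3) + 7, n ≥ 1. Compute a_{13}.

C(13, 3) = 286, so a_{13} = -279.

-279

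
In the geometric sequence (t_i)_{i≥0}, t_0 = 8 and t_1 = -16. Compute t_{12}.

32768

Common ratio r = -2.
t_i = 8·(-2)^(i-0).
t_{12} = 8·(-2)^12 = 32768.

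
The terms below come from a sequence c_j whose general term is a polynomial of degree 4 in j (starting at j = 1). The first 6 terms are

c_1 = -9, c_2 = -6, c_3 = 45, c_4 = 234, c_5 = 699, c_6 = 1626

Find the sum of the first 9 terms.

21447

1st diffs: 3, 51, 189, 465, 927.
2nd diffs: 48, 138, 276, 462.
3rd diffs: 90, 138, 186.
4th diffs: 48, 48 (constant).
Newton forward-difference form: c_j = -9 + 3·C(j-1,1) + 48·C(j-1,2) + 90·C(j-1,3) + 48·C(j-1,4).
Continuing: 3249, 5850, 9759.
Summing j = 1..9 (9 terms) gives 21447.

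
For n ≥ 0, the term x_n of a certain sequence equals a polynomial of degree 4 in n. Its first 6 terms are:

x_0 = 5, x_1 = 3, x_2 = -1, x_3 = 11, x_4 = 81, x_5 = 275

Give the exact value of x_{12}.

1st diffs: -2, -4, 12, 70, 194.
2nd diffs: -2, 16, 58, 124.
3rd diffs: 18, 42, 66.
4th diffs: 24, 24 (constant).
Newton forward-difference form: x_n = 5 + (-2)·C(n,1) + (-2)·C(n,2) + 18·C(n,3) + 24·C(n,4).
At n = 12: n = 12, so x_{12} = 5 - 24 - 132 + 3960 + 11880 = 15689.

15689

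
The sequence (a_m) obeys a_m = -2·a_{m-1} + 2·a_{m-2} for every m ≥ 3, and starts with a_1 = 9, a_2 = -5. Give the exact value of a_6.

Step forward from the initial values:
a_3 = 28; a_4 = -66; a_5 = 188; a_6 = -508.

-508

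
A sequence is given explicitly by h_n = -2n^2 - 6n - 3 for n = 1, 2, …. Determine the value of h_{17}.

h_{17} = -2·17^2 - 6·17 - 3 = -683.

-683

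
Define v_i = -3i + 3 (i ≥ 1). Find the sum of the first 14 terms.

-273

Over i = 1..14: Σi = 105.
Total = (-3)·105 + (3)·14 = -273.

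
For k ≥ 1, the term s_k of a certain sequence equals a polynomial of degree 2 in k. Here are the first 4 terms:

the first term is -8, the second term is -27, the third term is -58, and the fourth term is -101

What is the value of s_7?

1st diffs: -19, -31, -43.
2nd diffs: -12, -12 (constant).
Newton forward-difference form: s_k = -8 + (-19)·C(k-1,1) + (-12)·C(k-1,2).
At k = 7: k-1 = 6, so s_7 = -8 - 114 - 180 = -302.

-302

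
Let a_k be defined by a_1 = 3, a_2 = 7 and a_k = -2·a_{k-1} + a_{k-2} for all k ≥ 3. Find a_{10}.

5671

Step forward from the initial values:
a_3 = -11;  a_4 = 29;  a_5 = -69;  a_6 = 167;  a_7 = -403;  a_8 = 973;  a_9 = -2349;  a_{10} = 5671.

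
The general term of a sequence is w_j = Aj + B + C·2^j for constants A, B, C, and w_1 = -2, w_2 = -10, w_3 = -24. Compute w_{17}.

Plug in j = 1, 2, 3: A + B + 2C = -2; 2A + B + 4C = -10; 3A + B + 8C = -24.
Subtracting the first from the second: A + 2C = -8.
Subtracting the second from the third: A + 4C = -14.
Solving: C = -3, A = -2, then B = 6.
So w_j = -2·j + 6 + (-3)·2^j; at j=17 this is -393244.

-393244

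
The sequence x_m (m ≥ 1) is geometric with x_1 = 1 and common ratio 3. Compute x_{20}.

1162261467

x_m = 1·3^(m-1).
x_{20} = 1·3^19 = 1162261467.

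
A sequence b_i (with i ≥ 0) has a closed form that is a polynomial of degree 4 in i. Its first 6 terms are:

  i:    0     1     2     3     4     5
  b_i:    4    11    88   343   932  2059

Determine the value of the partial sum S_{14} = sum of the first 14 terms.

230377

1st diffs: 7, 77, 255, 589, 1127.
2nd diffs: 70, 178, 334, 538.
3rd diffs: 108, 156, 204.
4th diffs: 48, 48 (constant).
So b_i = 2i^4 + 6i^3 + 3i^2 - 4i + 4.
Continuing: …, 3976, 6983, 11428, 17707, …, b_{13} = 70763.
Summing i = 0..13 (14 terms) gives 230377.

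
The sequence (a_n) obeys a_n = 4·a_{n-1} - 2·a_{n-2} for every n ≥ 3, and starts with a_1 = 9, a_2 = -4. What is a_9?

-60528

Iterate the recurrence:
a_3 = -34, a_4 = -128, a_5 = -444, a_6 = -1520, a_7 = -5192, a_8 = -17728, a_9 = -60528.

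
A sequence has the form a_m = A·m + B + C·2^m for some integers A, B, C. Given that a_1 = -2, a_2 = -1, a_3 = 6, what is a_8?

Write the equations: A + B + 2C = -2; 2A + B + 4C = -1; 3A + B + 8C = 6.
Subtracting the first from the second: A + 2C = 1.
Subtracting the second from the third: A + 4C = 7.
Solving: C = 3, A = -5, then B = -3.
So a_m = -5·m + (-3) + 3·2^m; at m=8 this is 725.

725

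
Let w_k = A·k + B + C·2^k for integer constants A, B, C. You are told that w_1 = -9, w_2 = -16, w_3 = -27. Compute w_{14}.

-32812

At k = 1, 2, 3: A + B + 2C = -9; 2A + B + 4C = -16; 3A + B + 8C = -27.
Subtracting the first from the second: A + 2C = -7.
Subtracting the second from the third: A + 4C = -11.
Solving: C = -2, A = -3, then B = -2.
So w_k = -3·k + (-2) + (-2)·2^k; at k=14 this is -32812.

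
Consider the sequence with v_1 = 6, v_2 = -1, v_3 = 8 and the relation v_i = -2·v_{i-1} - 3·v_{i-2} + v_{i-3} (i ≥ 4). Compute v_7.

Applying the relation repeatedly:
v_4 = -7; v_5 = -11; v_6 = 51; v_7 = -76.

-76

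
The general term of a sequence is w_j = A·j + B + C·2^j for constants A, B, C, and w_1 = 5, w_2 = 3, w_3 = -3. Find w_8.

Write the equations: A + B + 2C = 5; 2A + B + 4C = 3; 3A + B + 8C = -3.
Subtracting the first from the second: A + 2C = -2.
Subtracting the second from the third: A + 4C = -6.
Solving: C = -2, A = 2, then B = 7.
Hence w_8 = 2·8 + 7 + (-2)·256 = -489.

-489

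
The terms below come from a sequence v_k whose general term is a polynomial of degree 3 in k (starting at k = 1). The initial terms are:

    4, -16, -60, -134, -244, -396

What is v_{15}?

-4644

1st diffs: -20, -44, -74, -110, -152.
2nd diffs: -24, -30, -36, -42.
3rd diffs: -6, -6, -6 (constant).
So v_k = -k^3 - 6k^2 + 5k + 6.
Evaluating at k = 15 gives v_{15} = -4644.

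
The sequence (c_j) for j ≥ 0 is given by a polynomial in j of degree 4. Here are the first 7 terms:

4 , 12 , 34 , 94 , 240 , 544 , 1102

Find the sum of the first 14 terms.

77952

1st diffs: 8, 22, 60, 146, 304, 558.
2nd diffs: 14, 38, 86, 158, 254.
3rd diffs: 24, 48, 72, 96.
4th diffs: 24, 24, 24 (constant).
Newton forward-difference form: c_j = 4 + 8·C(j,1) + 14·C(j,2) + 24·C(j,3) + 24·C(j,4).
Continuing: …, 2034, 3484, 5620, 8634, …, c_{13} = 25224.
Summing j = 0..13 (14 terms) gives 77952.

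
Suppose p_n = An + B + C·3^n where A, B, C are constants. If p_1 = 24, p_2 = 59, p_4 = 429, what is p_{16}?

215233689

Plug in n = 1, 2, 4: A + B + 3C = 24; 2A + B + 9C = 59; 4A + B + 81C = 429.
Subtracting the first from the second: A + 6C = 35.
Subtracting the second from the third: 2A + 72C = 370.
Solving: C = 5, A = 5, then B = 4.
So p_n = 5·n + 4 + 5·3^n; at n=16 this is 215233689.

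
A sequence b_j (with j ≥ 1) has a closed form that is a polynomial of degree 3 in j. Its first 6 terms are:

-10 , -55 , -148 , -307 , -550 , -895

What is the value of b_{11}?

-4780

1st diffs: -45, -93, -159, -243, -345.
2nd diffs: -48, -66, -84, -102.
3rd diffs: -18, -18, -18 (constant).
Newton forward-difference form: b_j = -10 + (-45)·C(j-1,1) + (-48)·C(j-1,2) + (-18)·C(j-1,3).
At j = 11: j-1 = 10, so b_{11} = -10 - 450 - 2160 - 2160 = -4780.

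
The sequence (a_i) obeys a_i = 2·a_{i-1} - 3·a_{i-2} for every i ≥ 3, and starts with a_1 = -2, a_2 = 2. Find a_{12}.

Compute successive terms:
a_3 = 10, a_4 = 14, a_5 = -2, a_6 = -46, a_7 = -86, a_8 = -34, a_9 = 190, a_{10} = 482, a_{11} = 394, a_{12} = -658.

-658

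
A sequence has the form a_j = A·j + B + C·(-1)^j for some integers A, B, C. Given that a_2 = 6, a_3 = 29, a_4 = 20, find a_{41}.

Write the equations: 2A + B + C = 6; 3A + B - C = 29; 4A + B + C = 20.
Subtracting the first from the second: A - 2C = 23.
Subtracting the second from the third: A + 2C = -9.
Solving: C = -8, A = 7, then B = 0.
Therefore a_{41} = 287 + 0 + (-8)·(-1) = 295.

295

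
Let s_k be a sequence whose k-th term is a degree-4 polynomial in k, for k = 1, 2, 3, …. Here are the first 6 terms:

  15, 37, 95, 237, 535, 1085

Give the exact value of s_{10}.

1st diffs: 22, 58, 142, 298, 550.
2nd diffs: 36, 84, 156, 252.
3rd diffs: 48, 72, 96.
4th diffs: 24, 24 (constant).
So s_k = k^4 - 2k^3 + 5k^2 + 6k + 5.
Evaluating at k = 10 gives s_{10} = 8565.

8565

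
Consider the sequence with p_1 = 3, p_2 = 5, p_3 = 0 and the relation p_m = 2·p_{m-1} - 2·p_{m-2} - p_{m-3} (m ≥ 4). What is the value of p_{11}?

Iterate the recurrence:
p_4 = -13, p_5 = -31, p_6 = -36, p_7 = 3, p_8 = 109, p_9 = 248, p_{10} = 275, p_{11} = -55.

-55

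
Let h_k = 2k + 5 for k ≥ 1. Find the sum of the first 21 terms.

Over k = 1..21: Σk = 231.
Total = (2)·231 + (5)·21 = 567.

567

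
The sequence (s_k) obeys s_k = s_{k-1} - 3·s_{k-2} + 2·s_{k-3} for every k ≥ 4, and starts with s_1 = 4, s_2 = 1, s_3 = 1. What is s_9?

Compute successive terms:
s_4 = 6  s_5 = 5  s_6 = -11  s_7 = -14  s_8 = 29  s_9 = 49.

49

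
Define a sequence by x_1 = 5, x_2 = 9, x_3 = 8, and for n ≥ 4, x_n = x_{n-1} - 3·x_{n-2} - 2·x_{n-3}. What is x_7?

Compute successive terms:
x_4 = -29; x_5 = -71; x_6 = 0; x_7 = 271.

271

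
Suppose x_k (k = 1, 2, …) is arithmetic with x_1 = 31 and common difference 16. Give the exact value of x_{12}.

x_k = 31 + (k - 1)·16.
x_{12} = 31 + 11·16 = 207.

207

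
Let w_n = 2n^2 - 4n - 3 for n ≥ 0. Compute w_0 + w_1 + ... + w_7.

144

Over n = 0..7: Σn = 28, Σn² = 140.
Total = (2)·140 + (-4)·28 + (-3)·8 = 144.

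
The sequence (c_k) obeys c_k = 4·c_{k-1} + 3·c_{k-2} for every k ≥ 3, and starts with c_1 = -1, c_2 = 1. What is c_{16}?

Step forward from the initial values:
c_3 = 1;  c_4 = 7;  c_5 = 31;  …;  c_{13} = 6767071;  c_{14} = 31438129;  c_{15} = 146053729;  c_{16} = 678529303.

678529303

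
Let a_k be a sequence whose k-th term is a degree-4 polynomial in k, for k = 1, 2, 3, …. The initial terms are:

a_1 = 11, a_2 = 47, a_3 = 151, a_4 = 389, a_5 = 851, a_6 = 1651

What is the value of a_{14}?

1st diffs: 36, 104, 238, 462, 800.
2nd diffs: 68, 134, 224, 338.
3rd diffs: 66, 90, 114.
4th diffs: 24, 24 (constant).
Newton forward-difference form: a_k = 11 + 36·C(k-1,1) + 68·C(k-1,2) + 66·C(k-1,3) + 24·C(k-1,4).
At k = 14: k-1 = 13, so a_{14} = 11 + 468 + 5304 + 18876 + 17160 = 41819.

41819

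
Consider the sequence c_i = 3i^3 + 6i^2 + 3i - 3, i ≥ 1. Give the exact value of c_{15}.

c_{15} = 3·15^3 + 6·15^2 + 3·15 - 3 = 11517.

11517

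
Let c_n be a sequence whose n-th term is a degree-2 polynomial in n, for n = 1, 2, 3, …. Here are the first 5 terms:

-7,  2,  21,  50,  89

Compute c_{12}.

642

1st diffs: 9, 19, 29, 39.
2nd diffs: 10, 10, 10 (constant).
Newton forward-difference form: c_n = -7 + 9·C(n-1,1) + 10·C(n-1,2).
At n = 12: n-1 = 11, so c_{12} = -7 + 99 + 550 = 642.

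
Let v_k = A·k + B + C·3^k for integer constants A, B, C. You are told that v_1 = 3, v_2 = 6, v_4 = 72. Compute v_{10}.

59022

At k = 1, 2, 4: A + B + 3C = 3; 2A + B + 9C = 6; 4A + B + 81C = 72.
Subtracting the first from the second: A + 6C = 3.
Subtracting the second from the third: 2A + 72C = 66.
Solving: C = 1, A = -3, then B = 3.
Therefore v_{10} = -30 + 3 + 1·59049 = 59022.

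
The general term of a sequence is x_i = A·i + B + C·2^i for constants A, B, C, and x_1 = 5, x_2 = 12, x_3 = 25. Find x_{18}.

The three given values yield: A + B + 2C = 5; 2A + B + 4C = 12; 3A + B + 8C = 25.
Subtracting the first from the second: A + 2C = 7.
Subtracting the second from the third: A + 4C = 13.
Solving: C = 3, A = 1, then B = -2.
So x_i = 1·i + (-2) + 3·2^i; at i=18 this is 786448.

786448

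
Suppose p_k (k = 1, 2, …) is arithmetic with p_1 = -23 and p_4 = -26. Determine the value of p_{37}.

-59

Common difference d = (-26 - (-23)) / (4 - 1) = -1.
p_k = -23 + (k - 1)·(-1).
p_{37} = -23 + 36·(-1) = -59.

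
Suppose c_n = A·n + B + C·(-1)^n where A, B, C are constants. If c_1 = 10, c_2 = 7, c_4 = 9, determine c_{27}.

At n = 1, 2, 4: A + B - C = 10; 2A + B + C = 7; 4A + B + C = 9.
Subtracting the first from the second: A + 2C = -3.
Subtracting the second from the third: 2A = 2.
Solving: C = -2, A = 1, then B = 7.
So c_n = 1·n + 7 + (-2)·(-1)^n; at n=27 this is 36.

36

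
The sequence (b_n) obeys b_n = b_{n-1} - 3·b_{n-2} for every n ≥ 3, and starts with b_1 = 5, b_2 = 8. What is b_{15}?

Step forward from the initial values:
b_3 = -7;  b_4 = -31;  b_5 = -10;  …;  b_{12} = 1559;  b_{13} = -2515;  b_{14} = -7192;  b_{15} = 353.

353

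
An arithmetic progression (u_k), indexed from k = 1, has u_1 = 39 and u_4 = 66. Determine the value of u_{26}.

Common difference d = (66 - 39) / (4 - 1) = 9.
u_k = 39 + (k - 1)·9.
u_{26} = 39 + 25·9 = 264.

264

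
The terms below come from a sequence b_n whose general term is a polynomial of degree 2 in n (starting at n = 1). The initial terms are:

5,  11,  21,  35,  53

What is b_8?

131

1st diffs: 6, 10, 14, 18.
2nd diffs: 4, 4, 4 (constant).
Newton forward-difference form: b_n = 5 + 6·C(n-1,1) + 4·C(n-1,2).
At n = 8: n-1 = 7, so b_8 = 5 + 42 + 84 = 131.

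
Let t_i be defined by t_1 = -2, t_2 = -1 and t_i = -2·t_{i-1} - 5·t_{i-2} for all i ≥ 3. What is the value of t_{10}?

Applying the relation repeatedly:
t_3 = 12, t_4 = -19, t_5 = -22, t_6 = 139, t_7 = -168, t_8 = -359, t_9 = 1558, t_{10} = -1321.

-1321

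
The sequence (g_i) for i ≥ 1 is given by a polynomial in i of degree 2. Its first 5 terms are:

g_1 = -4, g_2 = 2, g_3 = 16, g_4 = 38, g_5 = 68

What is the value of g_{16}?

1st diffs: 6, 14, 22, 30.
2nd diffs: 8, 8, 8 (constant).
So g_i = 4i^2 - 6i - 2.
Evaluating at i = 16 gives g_{16} = 926.

926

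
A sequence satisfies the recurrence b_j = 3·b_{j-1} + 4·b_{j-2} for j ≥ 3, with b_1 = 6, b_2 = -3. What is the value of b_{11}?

629151

Iterate the recurrence:
b_3 = 15  b_4 = 33  b_5 = 159  b_6 = 609  b_7 = 2463  b_8 = 9825  b_9 = 39327  b_{10} = 157281  b_{11} = 629151.
(Characteristic roots are 4 and -1.)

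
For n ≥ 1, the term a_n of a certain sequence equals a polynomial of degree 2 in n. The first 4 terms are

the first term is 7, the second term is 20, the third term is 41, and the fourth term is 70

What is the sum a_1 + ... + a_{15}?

1st diffs: 13, 21, 29.
2nd diffs: 8, 8 (constant).
So a_n = 4n^2 + n + 2.
Continuing: …, 107, 152, 205, 266, …, a_{15} = 917.
Summing n = 1..15 (15 terms) gives 5110.

5110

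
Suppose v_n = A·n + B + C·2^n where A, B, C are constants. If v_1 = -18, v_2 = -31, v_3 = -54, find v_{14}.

-81967

Write the equations: A + B + 2C = -18; 2A + B + 4C = -31; 3A + B + 8C = -54.
Subtracting the first from the second: A + 2C = -13.
Subtracting the second from the third: A + 4C = -23.
Solving: C = -5, A = -3, then B = -5.
So v_n = -3·n + (-5) + (-5)·2^n; at n=14 this is -81967.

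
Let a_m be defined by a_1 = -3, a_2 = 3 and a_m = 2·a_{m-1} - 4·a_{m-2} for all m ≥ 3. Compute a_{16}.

a_3 = 18, a_4 = 24, a_5 = -24, …, a_{13} = -12288, a_{14} = 12288, a_{15} = 73728, a_{16} = 98304.

98304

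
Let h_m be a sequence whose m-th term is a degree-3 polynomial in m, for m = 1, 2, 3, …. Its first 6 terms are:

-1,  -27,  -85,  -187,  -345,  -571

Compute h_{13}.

1st diffs: -26, -58, -102, -158, -226.
2nd diffs: -32, -44, -56, -68.
3rd diffs: -12, -12, -12 (constant).
So h_m = -2m^3 - 4m^2 + 5.
Evaluating at m = 13 gives h_{13} = -5065.

-5065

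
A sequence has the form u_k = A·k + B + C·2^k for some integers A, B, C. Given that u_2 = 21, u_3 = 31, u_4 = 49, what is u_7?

279

Plug in k = 2, 3, 4: 2A + B + 4C = 21; 3A + B + 8C = 31; 4A + B + 16C = 49.
Subtracting the first from the second: A + 4C = 10.
Subtracting the second from the third: A + 8C = 18.
Solving: C = 2, A = 2, then B = 9.
Therefore u_7 = 14 + 9 + 2·128 = 279.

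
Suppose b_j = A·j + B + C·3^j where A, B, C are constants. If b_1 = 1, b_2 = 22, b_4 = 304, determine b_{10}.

At j = 1, 2, 4: A + B + 3C = 1; 2A + B + 9C = 22; 4A + B + 81C = 304.
Subtracting the first from the second: A + 6C = 21.
Subtracting the second from the third: 2A + 72C = 282.
Solving: C = 4, A = -3, then B = -8.
Hence b_{10} = -3·10 + (-8) + 4·59049 = 236158.

236158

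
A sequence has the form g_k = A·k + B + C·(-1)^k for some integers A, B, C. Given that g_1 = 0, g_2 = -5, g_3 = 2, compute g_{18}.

At k = 1, 2, 3: A + B - C = 0; 2A + B + C = -5; 3A + B - C = 2.
Subtracting the first from the second: A + 2C = -5.
Subtracting the second from the third: A - 2C = 7.
Solving: C = -3, A = 1, then B = -4.
Therefore g_{18} = 18 + (-4) + (-3)·1 = 11.

11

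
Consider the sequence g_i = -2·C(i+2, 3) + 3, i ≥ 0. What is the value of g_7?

C(9, 3) = 84, so g_7 = -165.

-165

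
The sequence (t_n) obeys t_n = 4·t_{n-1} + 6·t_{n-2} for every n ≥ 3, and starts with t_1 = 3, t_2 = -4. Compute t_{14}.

-150025984

Iterate the recurrence:
t_3 = 2; t_4 = -16; t_5 = -52; …; t_{11} = -1090528; t_{12} = -5629696; t_{13} = -29061952; t_{14} = -150025984.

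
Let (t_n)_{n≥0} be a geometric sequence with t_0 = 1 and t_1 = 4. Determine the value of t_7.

16384

Common ratio r = 4.
t_n = 1·4^(n-0).
t_7 = 1·4^7 = 16384.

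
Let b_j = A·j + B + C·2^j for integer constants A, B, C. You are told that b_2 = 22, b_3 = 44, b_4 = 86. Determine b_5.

168

Write the equations: 2A + B + 4C = 22; 3A + B + 8C = 44; 4A + B + 16C = 86.
Subtracting the first from the second: A + 4C = 22.
Subtracting the second from the third: A + 8C = 42.
Solving: C = 5, A = 2, then B = -2.
Hence b_5 = 2·5 + (-2) + 5·32 = 168.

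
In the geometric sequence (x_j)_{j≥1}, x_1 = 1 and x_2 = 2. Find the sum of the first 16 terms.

65535

Common ratio r = 2.
x_j = 1·2^(j-1).
S = 1·(2^16 - 1)/(2 - 1) = 1·(65536 - 1)/(1) = 65535.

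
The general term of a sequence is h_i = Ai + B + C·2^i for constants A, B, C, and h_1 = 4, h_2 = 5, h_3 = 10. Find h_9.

1000

Write the equations: A + B + 2C = 4; 2A + B + 4C = 5; 3A + B + 8C = 10.
Subtracting the first from the second: A + 2C = 1.
Subtracting the second from the third: A + 4C = 5.
Solving: C = 2, A = -3, then B = 3.
So h_i = -3·i + 3 + 2·2^i; at i=9 this is 1000.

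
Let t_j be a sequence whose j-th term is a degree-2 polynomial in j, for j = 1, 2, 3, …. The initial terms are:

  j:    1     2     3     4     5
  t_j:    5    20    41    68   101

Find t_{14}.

668

1st diffs: 15, 21, 27, 33.
2nd diffs: 6, 6, 6 (constant).
Newton forward-difference form: t_j = 5 + 15·C(j-1,1) + 6·C(j-1,2).
At j = 14: j-1 = 13, so t_{14} = 5 + 195 + 468 = 668.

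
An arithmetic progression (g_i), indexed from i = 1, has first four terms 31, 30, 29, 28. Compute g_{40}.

-8

Common difference d = -1.
g_i = 31 + (i - 1)·(-1).
g_{40} = 31 + 39·(-1) = -8.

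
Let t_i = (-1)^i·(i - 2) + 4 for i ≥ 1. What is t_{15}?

(-1)^15 = -1; i - 2 at i=15 is 13; so t_{15} = -9.

-9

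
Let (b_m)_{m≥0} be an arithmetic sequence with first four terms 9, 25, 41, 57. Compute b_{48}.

777

Common difference d = 16.
b_m = 9 + (m - 0)·16.
b_{48} = 9 + 48·16 = 777.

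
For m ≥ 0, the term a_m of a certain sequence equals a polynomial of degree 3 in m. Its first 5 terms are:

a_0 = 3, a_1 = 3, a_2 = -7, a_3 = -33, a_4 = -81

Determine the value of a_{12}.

1st diffs: 0, -10, -26, -48.
2nd diffs: -10, -16, -22.
3rd diffs: -6, -6 (constant).
Newton forward-difference form: a_m = 3 + (-10)·C(m,2) + (-6)·C(m,3).
At m = 12: m = 12, so a_{12} = 3 - 660 - 1320 = -1977.

-1977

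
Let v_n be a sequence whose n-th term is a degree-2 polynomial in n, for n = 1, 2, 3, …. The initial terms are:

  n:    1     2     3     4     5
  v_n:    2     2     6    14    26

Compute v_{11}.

1st diffs: 0, 4, 8, 12.
2nd diffs: 4, 4, 4 (constant).
So v_n = 2n^2 - 6n + 6.
Evaluating at n = 11 gives v_{11} = 182.

182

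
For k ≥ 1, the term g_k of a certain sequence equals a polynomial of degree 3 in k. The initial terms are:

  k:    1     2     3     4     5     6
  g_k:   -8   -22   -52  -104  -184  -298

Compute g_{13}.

-2552

1st diffs: -14, -30, -52, -80, -114.
2nd diffs: -16, -22, -28, -34.
3rd diffs: -6, -6, -6 (constant).
Newton forward-difference form: g_k = -8 + (-14)·C(k-1,1) + (-16)·C(k-1,2) + (-6)·C(k-1,3).
At k = 13: k-1 = 12, so g_{13} = -8 - 168 - 1056 - 1320 = -2552.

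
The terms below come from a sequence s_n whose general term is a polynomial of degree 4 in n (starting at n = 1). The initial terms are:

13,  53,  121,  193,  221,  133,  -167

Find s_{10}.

-3659

1st diffs: 40, 68, 72, 28, -88, -300.
2nd diffs: 28, 4, -44, -116, -212.
3rd diffs: -24, -48, -72, -96.
4th diffs: -24, -24, -24 (constant).
So s_n = -n^4 + 6n^3 + 3n^2 + 4n + 1.
Evaluating at n = 10 gives s_{10} = -3659.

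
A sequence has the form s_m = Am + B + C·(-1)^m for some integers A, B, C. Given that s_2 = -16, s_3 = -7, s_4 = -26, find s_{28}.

-146

The three given values yield: 2A + B + C = -16; 3A + B - C = -7; 4A + B + C = -26.
Subtracting the first from the second: A - 2C = 9.
Subtracting the second from the third: A + 2C = -19.
Solving: C = -7, A = -5, then B = 1.
Hence s_{28} = -5·28 + 1 + (-7)·1 = -146.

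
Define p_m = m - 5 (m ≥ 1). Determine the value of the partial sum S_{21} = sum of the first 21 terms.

126

Over m = 1..21: Σm = 231.
Total = (1)·231 + (-5)·21 = 126.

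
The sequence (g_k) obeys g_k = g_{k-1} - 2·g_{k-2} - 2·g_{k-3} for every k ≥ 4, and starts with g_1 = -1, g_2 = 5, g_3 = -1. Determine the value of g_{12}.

Applying the relation repeatedly:
g_4 = -9;  g_5 = -17;  g_6 = 3;  g_7 = 55;  g_8 = 83;  g_9 = -33;  g_{10} = -309;  g_{11} = -409;  g_{12} = 275.

275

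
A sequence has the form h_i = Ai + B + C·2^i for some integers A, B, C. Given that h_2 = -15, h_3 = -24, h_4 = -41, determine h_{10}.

-2063

At i = 2, 3, 4: 2A + B + 4C = -15; 3A + B + 8C = -24; 4A + B + 16C = -41.
Subtracting the first from the second: A + 4C = -9.
Subtracting the second from the third: A + 8C = -17.
Solving: C = -2, A = -1, then B = -5.
So h_i = -1·i + (-5) + (-2)·2^i; at i=10 this is -2063.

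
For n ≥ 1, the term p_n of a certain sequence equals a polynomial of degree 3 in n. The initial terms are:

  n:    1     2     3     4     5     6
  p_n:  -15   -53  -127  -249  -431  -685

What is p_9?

1st diffs: -38, -74, -122, -182, -254.
2nd diffs: -36, -48, -60, -72.
3rd diffs: -12, -12, -12 (constant).
Newton forward-difference form: p_n = -15 + (-38)·C(n-1,1) + (-36)·C(n-1,2) + (-12)·C(n-1,3).
At n = 9: n-1 = 8, so p_9 = -15 - 304 - 1008 - 672 = -1999.

-1999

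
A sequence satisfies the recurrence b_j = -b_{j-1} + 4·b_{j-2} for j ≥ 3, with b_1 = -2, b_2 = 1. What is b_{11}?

Iterate the recurrence:
b_3 = -9  b_4 = 13  b_5 = -49  b_6 = 101  b_7 = -297  b_8 = 701  b_9 = -1889  b_{10} = 4693  b_{11} = -12249.

-12249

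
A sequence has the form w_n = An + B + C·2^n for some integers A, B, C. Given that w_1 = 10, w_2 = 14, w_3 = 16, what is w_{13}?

Plug in n = 1, 2, 3: A + B + 2C = 10; 2A + B + 4C = 14; 3A + B + 8C = 16.
Subtracting the first from the second: A + 2C = 4.
Subtracting the second from the third: A + 4C = 2.
Solving: C = -1, A = 6, then B = 6.
So w_n = 6·n + 6 + (-1)·2^n; at n=13 this is -8108.

-8108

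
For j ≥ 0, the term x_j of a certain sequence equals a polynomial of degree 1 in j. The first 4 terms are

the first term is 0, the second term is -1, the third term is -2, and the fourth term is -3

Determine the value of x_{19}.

1st diffs: -1, -1, -1 (constant).
So x_j = -j.
Evaluating at j = 19 gives x_{19} = -19.

-19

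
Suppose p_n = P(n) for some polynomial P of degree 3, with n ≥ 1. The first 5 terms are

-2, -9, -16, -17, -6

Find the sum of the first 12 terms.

2484

1st diffs: -7, -7, -1, 11.
2nd diffs: 0, 6, 12.
3rd diffs: 6, 6 (constant).
Newton forward-difference form: p_n = -2 + (-7)·C(n-1,1) + 6·C(n-1,3).
Continuing: …, 23, 76, 159, 278, …, p_{12} = 911.
Summing n = 1..12 (12 terms) gives 2484.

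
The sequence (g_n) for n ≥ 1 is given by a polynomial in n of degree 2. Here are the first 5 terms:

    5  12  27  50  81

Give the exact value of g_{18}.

1st diffs: 7, 15, 23, 31.
2nd diffs: 8, 8, 8 (constant).
Newton forward-difference form: g_n = 5 + 7·C(n-1,1) + 8·C(n-1,2).
At n = 18: n-1 = 17, so g_{18} = 5 + 119 + 1088 = 1212.

1212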